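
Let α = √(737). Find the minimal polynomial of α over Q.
m_α(x) = x^2 - 737

α satisfies α^2 - 737 = 0, so x^2 - 737 annihilates α. Since d = 737 is squarefree and ≠ 1, it is not a perfect square in Q, so x^2 - 737 has no rational root and is therefore irreducible over Q (a degree-2 polynomial over a field is irreducible iff it has no root). Hence m_α(x) = x^2 - 737.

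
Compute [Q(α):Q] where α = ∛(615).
[Q(α):Q] = 3

The minimal polynomial of α is x^3 - 615, irreducible over Q since 615 is not a perfect cube (so x^3 - 615 has no rational root). Hence [Q(α):Q] = deg(m_α) = 3.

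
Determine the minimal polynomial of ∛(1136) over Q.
m_α(x) = x^3 - 1136

α satisfies α^3 = 1136, so x^3 - 1136 annihilates α. By the rational root test, a rational root p/q (in lowest terms) of x^3 - 1136 would satisfy p^3 = 1136 q^3, forcing q = 1 and p^3 = 1136; but 1136 is not a perfect cube, contradiction. A monic cubic over Q with no rational root is irreducible (any nontrivial factorization would include a linear factor). Hence x^3 - 1136 is the minimal polynomial of α, and in particular [Q(α):Q] = 3.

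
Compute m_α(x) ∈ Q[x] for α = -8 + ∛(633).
m_α(x) = x^3 + 24x^2 + 192x - 121

Set β = α + 8 = ∛(633), so β^3 = 633. Then (α + 8)^3 - 633 = 0, i.e. α is a root of g(x) = (x + 8)^3 - 633 = x^3 + 24x^2 + 192x - 121. Since g(x) = h(x + 8) where h(x) = x^3 - 633, and h is irreducible over Q (because 633 is not a perfect cube, so h has no rational root, and a monic cubic with no rational root is irreducible), g is also irreducible (irreducibility is preserved under the substitution x → x + 8). Hence m_α(x) = x^3 + 24x^2 + 192x - 121.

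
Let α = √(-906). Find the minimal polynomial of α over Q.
m_α(x) = x^2 + 906

α satisfies α^2 + 906 = 0, so x^2 + 906 annihilates α. Since d = -906 is squarefree and ≠ 1, it is not a perfect square in Q, so x^2 + 906 has no rational root and is therefore irreducible over Q (a degree-2 polynomial over a field is irreducible iff it has no root). Hence m_α(x) = x^2 + 906.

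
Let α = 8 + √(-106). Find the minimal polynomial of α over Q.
m_α(x) = x^2 - 16x + 170

From α - 8 = √(-106), squaring gives (α - 8)^2 = -106, i.e. α^2 - 16α + 64 = -106, so α^2 - 16α + 170 = 0. The discriminant of x^2 - 16x + 170 is (-16)^2 - 4·(170) = 256 - 680 = -424, and 4·(-106) is not a perfect square in Q since -106 is squarefree and ≠ 1. Hence x^2 - 16x + 170 is irreducible over Q and is the minimal polynomial of α.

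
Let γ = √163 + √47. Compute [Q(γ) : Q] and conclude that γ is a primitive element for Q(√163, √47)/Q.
[Q(γ) : Q] = 4 (equivalently, Q(γ) = Q(√163, √47))

Obviously Q(γ) ⊆ Q(√163, √47), and [Q(√163, √47):Q] = 4 (since 163, 47 are distinct squarefree integers > 1 with 7661 not a perfect square). To show equality we compute the minimal polynomial of γ. From γ = √163 + √47: γ^2 = 163 + 2√(7661) + 47 = 210 + 2√(7661), so γ^2 - 210 = 2√(7661); squaring, (γ^2 - 210)^2 = 4·7661, i.e. γ^4 - 420γ^2 + 44100 - 30644 = 0, i.e. γ^4 - 420γ^2 + 13456 = 0. So γ is a root of x^4 - 420x^2 + 13456. This polynomial is irreducible over Q: it has no rational root (each ±√163 ± √47 is irrational), and any factorization into two quadratics over Q would force √(7661) ∈ Q (pairing opposite roots) or √163, √47 ∈ Q (other pairings), all impossible. Hence [Q(γ):Q] = 4 = [Q(√163, √47):Q], so Q(γ) = Q(√163, √47).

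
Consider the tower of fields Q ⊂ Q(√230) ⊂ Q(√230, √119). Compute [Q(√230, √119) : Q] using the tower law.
[Q(√230, √119) : Q] = 4

[Q(√230):Q] = 2 (min poly x^2 - 230, irreducible since 230 is squarefree > 1). For the top step, suppose √119 ∈ Q(√230), say √119 = c + d√230 with c, d ∈ Q. Squaring: 119 = c^2 + 230d^2 + 2cd√230. Since √230 ∉ Q this forces 2cd = 0. If d = 0 then √119 = c ∈ Q, contradicting 119 squarefree > 1. If c = 0 then 119 = 230d^2, so 230·119 = (230d)^2 is a perfect square in Q — but 230·119 = 27370 is not a perfect square (since 230 and 119 are distinct squarefree integers). Contradiction. Hence √119 ∉ Q(√230), so x^2 - 119 stays irreducible over Q(√230) and [Q(√230, √119) : Q(√230)] = 2. By the tower law, [Q(√230, √119) : Q] = 2 · 2 = 4.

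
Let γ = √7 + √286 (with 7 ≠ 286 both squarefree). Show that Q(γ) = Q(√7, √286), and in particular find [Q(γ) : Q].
[Q(γ) : Q] = 4 (equivalently, Q(γ) = Q(√7, √286))

Obviously Q(γ) ⊆ Q(√7, √286), and [Q(√7, √286):Q] = 4 (since 7, 286 are distinct squarefree integers > 1 with 2002 not a perfect square). To show equality we compute the minimal polynomial of γ. From γ = √7 + √286: γ^2 = 7 + 2√(2002) + 286 = 293 + 2√(2002), so γ^2 - 293 = 2√(2002); squaring, (γ^2 - 293)^2 = 4·2002, i.e. γ^4 - 586γ^2 + 85849 - 8008 = 0, i.e. γ^4 - 586γ^2 + 77841 = 0. So γ is a root of x^4 - 586x^2 + 77841. This polynomial is irreducible over Q: it has no rational root (each ±√7 ± √286 is irrational), and any factorization into two quadratics over Q would force √(2002) ∈ Q (pairing opposite roots) or √7, √286 ∈ Q (other pairings), all impossible. Hence [Q(γ):Q] = 4 = [Q(√7, √286):Q], so Q(γ) = Q(√7, √286).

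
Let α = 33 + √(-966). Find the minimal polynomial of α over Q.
m_α(x) = x^2 - 66x + 2055

From α - 33 = √(-966), squaring gives (α - 33)^2 = -966, i.e. α^2 - 66α + 1089 = -966, so α^2 - 66α + 2055 = 0. The discriminant of x^2 - 66x + 2055 is (-66)^2 - 4·(2055) = 4356 - 8220 = -3864, and 4·(-966) is not a perfect square in Q since -966 is squarefree and ≠ 1. Hence x^2 - 66x + 2055 is irreducible over Q and is the minimal polynomial of α.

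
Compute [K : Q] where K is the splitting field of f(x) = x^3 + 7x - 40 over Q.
[K : Q] = 6

By the rational root test, any rational root of the monic integer polynomial f(x) = x^3 + 7x - 40 must be an integer dividing the constant term -40, i.e. one of ±{1, 2, 4, 5, 8, 10, 20, 40}. Evaluating: f(1) = -32, f(-1) = -48, f(2) = -18, f(-2) = -62, f(4) = 52, f(-4) = -132, f(5) = 120, f(-5) = -200, f(8) = 528, f(-8) = -608, f(10) = 1030, f(-10) = -1110, f(20) = 8100, f(-20) = -8180, f(40) = 64240, f(-40) = -64320; none is 0, so f has no rational root and is therefore irreducible over Q (a cubic with no linear factor over a field is irreducible). For an irreducible cubic, the Galois group is A_3 or S_3 according as the discriminant disc(f) = -4a^3 - 27b^2 = -4·(7)^3 - 27·(-40)^2 = -44572 is or is not a square in Q. Here disc(f) = -44572 is not a perfect square in Q, so the Galois group of f over Q is not contained in A_3 and must be all of S_3. The splitting field has degree |S_3| = 6 over Q, so [K : Q] = 6.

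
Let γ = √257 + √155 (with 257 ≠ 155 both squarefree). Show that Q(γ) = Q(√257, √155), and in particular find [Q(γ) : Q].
[Q(γ) : Q] = 4 (equivalently, Q(γ) = Q(√257, √155))

Obviously Q(γ) ⊆ Q(√257, √155), and [Q(√257, √155):Q] = 4 (since 257, 155 are distinct squarefree integers > 1 with 39835 not a perfect square). To show equality we compute the minimal polynomial of γ. From γ = √257 + √155: γ^2 = 257 + 2√(39835) + 155 = 412 + 2√(39835), so γ^2 - 412 = 2√(39835); squaring, (γ^2 - 412)^2 = 4·39835, i.e. γ^4 - 824γ^2 + 169744 - 159340 = 0, i.e. γ^4 - 824γ^2 + 10404 = 0. So γ is a root of x^4 - 824x^2 + 10404. This polynomial is irreducible over Q: it has no rational root (each ±√257 ± √155 is irrational), and any factorization into two quadratics over Q would force √(39835) ∈ Q (pairing opposite roots) or √257, √155 ∈ Q (other pairings), all impossible. Hence [Q(γ):Q] = 4 = [Q(√257, √155):Q], so Q(γ) = Q(√257, √155).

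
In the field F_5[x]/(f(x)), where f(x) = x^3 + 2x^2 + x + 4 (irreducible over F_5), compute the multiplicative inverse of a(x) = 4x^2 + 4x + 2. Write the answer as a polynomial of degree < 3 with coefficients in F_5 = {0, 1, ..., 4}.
a(x)^(-1) ≡ 3x^2 + 2x (mod f(x))

Since f is irreducible over F_5, F_5[x]/(f) is a field and a(x) ≠ 0 has an inverse. Apply the extended Euclidean algorithm to f(x) and a(x) in F_5[x]: f(x) = (4x + 4)·a(x) + (2x + 1);  a(x) = (2x + 1)·(2x + 1) + (1). The last nonzero remainder is the constant 1 = gcd(f, a) in F_5. Back-substituting through the division chain expresses 1 = s(x)·a(x) + t(x)·f(x) with s(x) ≡ 3x^2 + 2x (mod f), so a(x)^(-1) ≡ s(x) = 3x^2 + 2x (mod f). Check: (4x^2 + 4x + 2)·(3x^2 + 2x) = 2x^4 + 4x^2 + 4x ≡ 1 (mod x^3 + 2x^2 + x + 4).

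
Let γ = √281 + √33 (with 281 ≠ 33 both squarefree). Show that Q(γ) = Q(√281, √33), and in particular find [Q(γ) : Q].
[Q(γ) : Q] = 4 (equivalently, Q(γ) = Q(√281, √33))

Obviously Q(γ) ⊆ Q(√281, √33), and [Q(√281, √33):Q] = 4 (since 281, 33 are distinct squarefree integers > 1 with 9273 not a perfect square). To show equality we compute the minimal polynomial of γ. From γ = √281 + √33: γ^2 = 281 + 2√(9273) + 33 = 314 + 2√(9273), so γ^2 - 314 = 2√(9273); squaring, (γ^2 - 314)^2 = 4·9273, i.e. γ^4 - 628γ^2 + 98596 - 37092 = 0, i.e. γ^4 - 628γ^2 + 61504 = 0. So γ is a root of x^4 - 628x^2 + 61504. This polynomial is irreducible over Q: it has no rational root (each ±√281 ± √33 is irrational), and any factorization into two quadratics over Q would force √(9273) ∈ Q (pairing opposite roots) or √281, √33 ∈ Q (other pairings), all impossible. Hence [Q(γ):Q] = 4 = [Q(√281, √33):Q], so Q(γ) = Q(√281, √33).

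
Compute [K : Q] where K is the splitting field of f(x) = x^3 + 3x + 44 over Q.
[K : Q] = 6

By the rational root test, any rational root of the monic integer polynomial f(x) = x^3 + 3x + 44 must be an integer dividing the constant term 44, i.e. one of ±{1, 2, 4, 11, 22, 44}. Evaluating: f(1) = 48, f(-1) = 40, f(2) = 58, f(-2) = 30, f(4) = 120, f(-4) = -32, f(11) = 1408, f(-11) = -1320, f(22) = 10758, f(-22) = -10670, f(44) = 85360, f(-44) = -85272; none is 0, so f has no rational root and is therefore irreducible over Q (a cubic with no linear factor over a field is irreducible). For an irreducible cubic, the Galois group is A_3 or S_3 according as the discriminant disc(f) = -4a^3 - 27b^2 = -4·(3)^3 - 27·(44)^2 = -52380 is or is not a square in Q. Here disc(f) = -52380 is not a perfect square in Q, so the Galois group of f over Q is not contained in A_3 and must be all of S_3. The splitting field has degree |S_3| = 6 over Q, so [K : Q] = 6.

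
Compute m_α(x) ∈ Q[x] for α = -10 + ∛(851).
m_α(x) = x^3 + 30x^2 + 300x + 149

Set β = α + 10 = ∛(851), so β^3 = 851. Then (α + 10)^3 - 851 = 0, i.e. α is a root of g(x) = (x + 10)^3 - 851 = x^3 + 30x^2 + 300x + 149. Since g(x) = h(x + 10) where h(x) = x^3 - 851, and h is irreducible over Q (because 851 is not a perfect cube, so h has no rational root, and a monic cubic with no rational root is irreducible), g is also irreducible (irreducibility is preserved under the substitution x → x + 10). Hence m_α(x) = x^3 + 30x^2 + 300x + 149.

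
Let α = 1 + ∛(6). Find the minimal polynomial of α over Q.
m_α(x) = x^3 - 3x^2 + 3x - 7

Set β = α - 1 = ∛(6), so β^3 = 6. Then (α - 1)^3 - 6 = 0, i.e. α is a root of g(x) = (x - 1)^3 - 6 = x^3 - 3x^2 + 3x - 7. Since g(x) = h(x - 1) where h(x) = x^3 - 6, and h is irreducible over Q (because 6 is not a perfect cube, so h has no rational root, and a monic cubic with no rational root is irreducible), g is also irreducible (irreducibility is preserved under the substitution x → x - 1). Hence m_α(x) = x^3 - 3x^2 + 3x - 7.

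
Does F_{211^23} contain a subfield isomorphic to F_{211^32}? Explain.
No: F_{211^32} is not a subfield of F_{211^23}

F_{p^m} embeds in F_{p^n} iff m | n. Here 32 ∤ 23 (since 23 = 0·32 + 23 with remainder 23 ≠ 0), so F_{211^32} is not a subfield of F_{211^23}. Equivalently: if it were, the tower law would give 32 = [F_{211^32}:F_211] dividing [F_{211^23}:F_211] = 23, contradiction.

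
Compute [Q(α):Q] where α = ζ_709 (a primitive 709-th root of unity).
[Q(α):Q] = 708

The minimal polynomial of ζ_709 over Q is the 709-th cyclotomic polynomial Φ_709(x), which is irreducible over Q and has degree φ(709) = 708. Hence [Q(α):Q] = φ(709) = 708.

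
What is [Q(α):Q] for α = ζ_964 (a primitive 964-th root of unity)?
[Q(α):Q] = 480

The minimal polynomial of ζ_964 over Q is the 964-th cyclotomic polynomial Φ_964(x), which is irreducible over Q and has degree φ(964) = 480. Hence [Q(α):Q] = φ(964) = 480.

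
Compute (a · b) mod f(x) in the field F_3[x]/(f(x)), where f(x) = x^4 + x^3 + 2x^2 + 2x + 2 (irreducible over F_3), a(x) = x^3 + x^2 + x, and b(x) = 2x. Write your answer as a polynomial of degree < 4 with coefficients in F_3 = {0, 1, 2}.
a · b ≡ x^2 + 2x + 2 (mod f(x))

Multiply in F_3[x]: a(x)·b(x) = (x^3 + x^2 + x)·(2x) = 2x^4 + 2x^3 + 2x^2. This has degree ≥ 4, so divide by f(x) over F_3: 2x^4 + 2x^3 + 2x^2 = (2)·(x^4 + x^3 + 2x^2 + 2x + 2) + (x^2 + 2x + 2). Hence a·b ≡ x^2 + 2x + 2 (mod f). (F_3[x]/(f) is a field with 3^4 = 81 elements since f is irreducible of degree 4.)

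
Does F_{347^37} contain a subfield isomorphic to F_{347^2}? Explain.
No: F_{347^2} is not a subfield of F_{347^37}

F_{p^m} embeds in F_{p^n} iff m | n. Here 2 ∤ 37 (since 37 = 18·2 + 1 with remainder 1 ≠ 0), so F_{347^2} is not a subfield of F_{347^37}. Equivalently: if it were, the tower law would give 2 = [F_{347^2}:F_347] dividing [F_{347^37}:F_347] = 37, contradiction.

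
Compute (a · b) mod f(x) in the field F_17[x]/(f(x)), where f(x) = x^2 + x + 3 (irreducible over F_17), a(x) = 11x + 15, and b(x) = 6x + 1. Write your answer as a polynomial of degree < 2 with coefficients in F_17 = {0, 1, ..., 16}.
a · b ≡ x + 4 (mod f(x))

Multiply in F_17[x]: a(x)·b(x) = (11x + 15)·(6x + 1) = 15x^2 + 16x + 15. This has degree ≥ 2, so divide by f(x) over F_17: 15x^2 + 16x + 15 = (15)·(x^2 + x + 3) + (x + 4). Hence a·b ≡ x + 4 (mod f). (F_17[x]/(f) is a field with 17^2 = 289 elements since f is irreducible of degree 2.)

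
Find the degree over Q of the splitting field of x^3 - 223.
[K : Q] = 6

The roots of x^3 - 223 are ∛223, ω∛223, ω^2∛223 where ω = e^(2πi/3) is a primitive cube root of unity, so K = Q(∛223, ω). Now [Q(∛223):Q] = 3 (since 223 is not a perfect cube, x^3 - 223 is irreducible) and [Q(ω):Q] = 2. Both 2 and 3 divide [K:Q], and [K:Q] ≤ 3·2 = 6, so [K:Q] = 6. (Equivalently: Q(∛223) ⊂ R but ω ∉ R, so [K : Q(∛223)] = 2.)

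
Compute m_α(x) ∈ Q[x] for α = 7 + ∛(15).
m_α(x) = x^3 - 21x^2 + 147x - 358

Set β = α - 7 = ∛(15), so β^3 = 15. Then (α - 7)^3 - 15 = 0, i.e. α is a root of g(x) = (x - 7)^3 - 15 = x^3 - 21x^2 + 147x - 358. Since g(x) = h(x - 7) where h(x) = x^3 - 15, and h is irreducible over Q (because 15 is not a perfect cube, so h has no rational root, and a monic cubic with no rational root is irreducible), g is also irreducible (irreducibility is preserved under the substitution x → x - 7). Hence m_α(x) = x^3 - 21x^2 + 147x - 358.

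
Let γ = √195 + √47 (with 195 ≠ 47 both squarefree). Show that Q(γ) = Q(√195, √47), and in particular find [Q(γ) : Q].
[Q(γ) : Q] = 4 (equivalently, Q(γ) = Q(√195, √47))

Obviously Q(γ) ⊆ Q(√195, √47), and [Q(√195, √47):Q] = 4 (since 195, 47 are distinct squarefree integers > 1 with 9165 not a perfect square). To show equality we compute the minimal polynomial of γ. From γ = √195 + √47: γ^2 = 195 + 2√(9165) + 47 = 242 + 2√(9165), so γ^2 - 242 = 2√(9165); squaring, (γ^2 - 242)^2 = 4·9165, i.e. γ^4 - 484γ^2 + 58564 - 36660 = 0, i.e. γ^4 - 484γ^2 + 21904 = 0. So γ is a root of x^4 - 484x^2 + 21904. This polynomial is irreducible over Q: it has no rational root (each ±√195 ± √47 is irrational), and any factorization into two quadratics over Q would force √(9165) ∈ Q (pairing opposite roots) or √195, √47 ∈ Q (other pairings), all impossible. Hence [Q(γ):Q] = 4 = [Q(√195, √47):Q], so Q(γ) = Q(√195, √47).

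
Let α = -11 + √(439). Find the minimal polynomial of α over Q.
m_α(x) = x^2 + 22x - 318

From α + 11 = √(439), squaring gives (α + 11)^2 = 439, i.e. α^2 + 22α + 121 = 439, so α^2 + 22α - 318 = 0. The discriminant of x^2 + 22x - 318 is (22)^2 - 4·(-318) = 484 + 1272 = 1756, and 4·(439) is not a perfect square in Q since 439 is squarefree and ≠ 1. Hence x^2 + 22x - 318 is irreducible over Q and is the minimal polynomial of α.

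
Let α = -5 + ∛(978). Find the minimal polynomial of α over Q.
m_α(x) = x^3 + 15x^2 + 75x - 853

Set β = α + 5 = ∛(978), so β^3 = 978. Then (α + 5)^3 - 978 = 0, i.e. α is a root of g(x) = (x + 5)^3 - 978 = x^3 + 15x^2 + 75x - 853. Since g(x) = h(x + 5) where h(x) = x^3 - 978, and h is irreducible over Q (because 978 is not a perfect cube, so h has no rational root, and a monic cubic with no rational root is irreducible), g is also irreducible (irreducibility is preserved under the substitution x → x + 5). Hence m_α(x) = x^3 + 15x^2 + 75x - 853.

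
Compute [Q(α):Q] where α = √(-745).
[Q(α):Q] = 2

[Q(α):Q] equals the degree of the minimal polynomial of α. Here α^2 = -745 and x^2 + 745 is irreducible (d = -745 is squarefree, ≠ 1, hence not a square), so deg(m_α) = 2. Thus [Q(α):Q] = 2.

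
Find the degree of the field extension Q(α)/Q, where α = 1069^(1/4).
[Q(α):Q] = 4

α is a root of x^4 - 1069. By Eisenstein's criterion at the prime p = 1069 (which divides the constant term 1069 but p^2 = 1142761 does not, since 1069 is squarefree), x^4 - 1069 is irreducible over Q. Hence [Q(α):Q] = 4.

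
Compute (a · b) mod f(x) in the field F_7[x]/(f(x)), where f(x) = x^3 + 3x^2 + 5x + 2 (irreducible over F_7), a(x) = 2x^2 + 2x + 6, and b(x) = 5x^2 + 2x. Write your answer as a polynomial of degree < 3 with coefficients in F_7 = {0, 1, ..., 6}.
a · b ≡ 4x^2 + 2x + 4 (mod f(x))

Multiply in F_7[x]: a(x)·b(x) = (2x^2 + 2x + 6)·(5x^2 + 2x) = 3x^4 + 6x^2 + 5x. This has degree ≥ 3, so divide by f(x) over F_7: 3x^4 + 6x^2 + 5x = (3x + 5)·(x^3 + 3x^2 + 5x + 2) + (4x^2 + 2x + 4). Hence a·b ≡ 4x^2 + 2x + 4 (mod f). (F_7[x]/(f) is a field with 7^3 = 343 elements since f is irreducible of degree 3.)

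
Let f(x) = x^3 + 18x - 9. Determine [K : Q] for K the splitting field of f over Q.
[K : Q] = 6

By the rational root test, any rational root of the monic integer polynomial f(x) = x^3 + 18x - 9 must be an integer dividing the constant term -9, i.e. one of ±{1, 3, 9}. Evaluating: f(1) = 10, f(-1) = -28, f(3) = 72, f(-3) = -90, f(9) = 882, f(-9) = -900; none is 0, so f has no rational root and is therefore irreducible over Q (a cubic with no linear factor over a field is irreducible). For an irreducible cubic, the Galois group is A_3 or S_3 according as the discriminant disc(f) = -4a^3 - 27b^2 = -4·(18)^3 - 27·(-9)^2 = -25515 is or is not a square in Q. Here disc(f) = -25515 is not a perfect square in Q, so the Galois group of f over Q is not contained in A_3 and must be all of S_3. The splitting field has degree |S_3| = 6 over Q, so [K : Q] = 6.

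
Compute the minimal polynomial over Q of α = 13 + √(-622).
m_α(x) = x^2 - 26x + 791

From α - 13 = √(-622), squaring gives (α - 13)^2 = -622, i.e. α^2 - 26α + 169 = -622, so α^2 - 26α + 791 = 0. The discriminant of x^2 - 26x + 791 is (-26)^2 - 4·(791) = 676 - 3164 = -2488, and 4·(-622) is not a perfect square in Q since -622 is squarefree and ≠ 1. Hence x^2 - 26x + 791 is irreducible over Q and is the minimal polynomial of α.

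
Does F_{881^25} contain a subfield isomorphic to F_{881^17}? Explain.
No: F_{881^17} is not a subfield of F_{881^25}

F_{p^m} embeds in F_{p^n} iff m | n. Here 17 ∤ 25 (since 25 = 1·17 + 8 with remainder 8 ≠ 0), so F_{881^17} is not a subfield of F_{881^25}. Equivalently: if it were, the tower law would give 17 = [F_{881^17}:F_881] dividing [F_{881^25}:F_881] = 25, contradiction.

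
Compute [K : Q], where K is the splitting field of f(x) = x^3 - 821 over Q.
[K : Q] = 6

The roots of x^3 - 821 are ∛821, ω∛821, ω^2∛821 where ω = e^(2πi/3) is a primitive cube root of unity, so K = Q(∛821, ω). Now [Q(∛821):Q] = 3 (since 821 is not a perfect cube, x^3 - 821 is irreducible) and [Q(ω):Q] = 2. Both 2 and 3 divide [K:Q], and [K:Q] ≤ 3·2 = 6, so [K:Q] = 6. (Equivalently: Q(∛821) ⊂ R but ω ∉ R, so [K : Q(∛821)] = 2.)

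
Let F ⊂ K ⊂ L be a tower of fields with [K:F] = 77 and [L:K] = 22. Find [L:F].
[L:F] = 1694

The tower law says that for any tower of field extensions F ⊂ K ⊂ L with finite degrees, [L:F] = [L:K] · [K:F]. Here this gives [L:F] = 22 · 77 = 1694.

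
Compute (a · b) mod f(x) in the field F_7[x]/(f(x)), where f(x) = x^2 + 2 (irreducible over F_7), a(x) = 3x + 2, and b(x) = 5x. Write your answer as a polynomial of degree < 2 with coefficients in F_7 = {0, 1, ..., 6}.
a · b ≡ 3x + 5 (mod f(x))

Multiply in F_7[x]: a(x)·b(x) = (3x + 2)·(5x) = x^2 + 3x. This has degree ≥ 2, so divide by f(x) over F_7: x^2 + 3x = (1)·(x^2 + 2) + (3x + 5). Hence a·b ≡ 3x + 5 (mod f). (F_7[x]/(f) is a field with 7^2 = 49 elements since f is irreducible of degree 2.)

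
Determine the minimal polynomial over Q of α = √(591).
m_α(x) = x^2 - 591

α satisfies α^2 - 591 = 0, so x^2 - 591 annihilates α. Since d = 591 is squarefree and ≠ 1, it is not a perfect square in Q, so x^2 - 591 has no rational root and is therefore irreducible over Q (a degree-2 polynomial over a field is irreducible iff it has no root). Hence m_α(x) = x^2 - 591.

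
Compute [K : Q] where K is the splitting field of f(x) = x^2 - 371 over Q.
[K : Q] = 2

f(x) = x^2 - 371 factors as (x - √371)(x + √371). The splitting field is K = Q(√371). Since 371 is squarefree and > 1, it is not a perfect square, so x^2 - 371 is irreducible over Q and [Q(√371) : Q] = 2. Hence [K : Q] = 2.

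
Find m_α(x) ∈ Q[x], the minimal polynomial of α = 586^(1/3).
m_α(x) = x^3 - 586

α satisfies α^3 = 586, so x^3 - 586 annihilates α. By the rational root test, a rational root p/q (in lowest terms) of x^3 - 586 would satisfy p^3 = 586 q^3, forcing q = 1 and p^3 = 586; but 586 is not a perfect cube, contradiction. A monic cubic over Q with no rational root is irreducible (any nontrivial factorization would include a linear factor). Hence x^3 - 586 is the minimal polynomial of α, and in particular [Q(α):Q] = 3.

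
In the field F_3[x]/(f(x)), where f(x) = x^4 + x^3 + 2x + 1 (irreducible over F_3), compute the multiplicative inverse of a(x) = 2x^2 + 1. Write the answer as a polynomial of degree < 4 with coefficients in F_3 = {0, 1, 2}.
a(x)^(-1) ≡ 2x^2 + 2x + 2 (mod f(x))

Since f is irreducible over F_3, F_3[x]/(f) is a field and a(x) ≠ 0 has an inverse. Apply the extended Euclidean algorithm to f(x) and a(x) in F_3[x]: f(x) = (2x^2 + 2x + 2)·a(x) + (2). The last nonzero remainder is the constant 2 = gcd(f, a) in F_3. Back-substituting through the division chain expresses 2 = s(x)·a(x) + t(x)·f(x) with s(x) ≡ x^2 + x + 1 (mod f), so (x^2 + x + 1)·a(x) ≡ 2 (mod f). Multiplying by 2^(-1) ≡ 2 in F_3 gives a(x)^(-1) ≡ 2·(x^2 + x + 1) ≡ 2x^2 + 2x + 2 (mod f). Check: (2x^2 + 1)·(2x^2 + 2x + 2) = x^4 + x^3 + 2x + 2 ≡ 1 (mod x^4 + x^3 + 2x + 1).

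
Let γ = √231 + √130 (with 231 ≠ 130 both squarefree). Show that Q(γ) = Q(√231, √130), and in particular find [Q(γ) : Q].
[Q(γ) : Q] = 4 (equivalently, Q(γ) = Q(√231, √130))

Obviously Q(γ) ⊆ Q(√231, √130), and [Q(√231, √130):Q] = 4 (since 231, 130 are distinct squarefree integers > 1 with 30030 not a perfect square). To show equality we compute the minimal polynomial of γ. From γ = √231 + √130: γ^2 = 231 + 2√(30030) + 130 = 361 + 2√(30030), so γ^2 - 361 = 2√(30030); squaring, (γ^2 - 361)^2 = 4·30030, i.e. γ^4 - 722γ^2 + 130321 - 120120 = 0, i.e. γ^4 - 722γ^2 + 10201 = 0. So γ is a root of x^4 - 722x^2 + 10201. This polynomial is irreducible over Q: it has no rational root (each ±√231 ± √130 is irrational), and any factorization into two quadratics over Q would force √(30030) ∈ Q (pairing opposite roots) or √231, √130 ∈ Q (other pairings), all impossible. Hence [Q(γ):Q] = 4 = [Q(√231, √130):Q], so Q(γ) = Q(√231, √130).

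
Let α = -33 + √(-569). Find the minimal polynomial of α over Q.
m_α(x) = x^2 + 66x + 1658

From α + 33 = √(-569), squaring gives (α + 33)^2 = -569, i.e. α^2 + 66α + 1089 = -569, so α^2 + 66α + 1658 = 0. The discriminant of x^2 + 66x + 1658 is (66)^2 - 4·(1658) = 4356 - 6632 = -2276, and 4·(-569) is not a perfect square in Q since -569 is squarefree and ≠ 1. Hence x^2 + 66x + 1658 is irreducible over Q and is the minimal polynomial of α.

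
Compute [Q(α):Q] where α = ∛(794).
[Q(α):Q] = 3

The minimal polynomial of α is x^3 - 794, irreducible over Q since 794 is not a perfect cube (so x^3 - 794 has no rational root). Hence [Q(α):Q] = deg(m_α) = 3.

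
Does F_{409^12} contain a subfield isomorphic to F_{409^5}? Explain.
No: F_{409^5} is not a subfield of F_{409^12}

F_{p^m} embeds in F_{p^n} iff m | n. Here 5 ∤ 12 (since 12 = 2·5 + 2 with remainder 2 ≠ 0), so F_{409^5} is not a subfield of F_{409^12}. Equivalently: if it were, the tower law would give 5 = [F_{409^5}:F_409] dividing [F_{409^12}:F_409] = 12, contradiction.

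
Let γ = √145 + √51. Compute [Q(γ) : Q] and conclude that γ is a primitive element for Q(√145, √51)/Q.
[Q(γ) : Q] = 4 (equivalently, Q(γ) = Q(√145, √51))

Obviously Q(γ) ⊆ Q(√145, √51), and [Q(√145, √51):Q] = 4 (since 145, 51 are distinct squarefree integers > 1 with 7395 not a perfect square). To show equality we compute the minimal polynomial of γ. From γ = √145 + √51: γ^2 = 145 + 2√(7395) + 51 = 196 + 2√(7395), so γ^2 - 196 = 2√(7395); squaring, (γ^2 - 196)^2 = 4·7395, i.e. γ^4 - 392γ^2 + 38416 - 29580 = 0, i.e. γ^4 - 392γ^2 + 8836 = 0. So γ is a root of x^4 - 392x^2 + 8836. This polynomial is irreducible over Q: it has no rational root (each ±√145 ± √51 is irrational), and any factorization into two quadratics over Q would force √(7395) ∈ Q (pairing opposite roots) or √145, √51 ∈ Q (other pairings), all impossible. Hence [Q(γ):Q] = 4 = [Q(√145, √51):Q], so Q(γ) = Q(√145, √51).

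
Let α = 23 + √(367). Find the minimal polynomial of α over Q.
m_α(x) = x^2 - 46x + 162

From α - 23 = √(367), squaring gives (α - 23)^2 = 367, i.e. α^2 - 46α + 529 = 367, so α^2 - 46α + 162 = 0. The discriminant of x^2 - 46x + 162 is (-46)^2 - 4·(162) = 2116 - 648 = 1468, and 4·(367) is not a perfect square in Q since 367 is squarefree and ≠ 1. Hence x^2 - 46x + 162 is irreducible over Q and is the minimal polynomial of α.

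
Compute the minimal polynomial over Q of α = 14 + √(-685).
m_α(x) = x^2 - 28x + 881

From α - 14 = √(-685), squaring gives (α - 14)^2 = -685, i.e. α^2 - 28α + 196 = -685, so α^2 - 28α + 881 = 0. The discriminant of x^2 - 28x + 881 is (-28)^2 - 4·(881) = 784 - 3524 = -2740, and 4·(-685) is not a perfect square in Q since -685 is squarefree and ≠ 1. Hence x^2 - 28x + 881 is irreducible over Q and is the minimal polynomial of α.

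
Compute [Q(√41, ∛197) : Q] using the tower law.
[Q(√41, ∛197) : Q] = 6

Let L = Q(√41, ∛197). Since Q(√41) ⊂ L and [Q(√41):Q] = 2, the tower law gives 2 | [L:Q]. Likewise Q(∛197) ⊂ L with [Q(∛197):Q] = 3 (because 197 is not a perfect cube), so 3 | [L:Q]. As gcd(2,3) = 1, [L:Q] is divisible by 6. Conversely L is generated over Q by √41 and ∛197, so [L:Q] ≤ 2·3 = 6. Therefore [Q(√41, ∛197) : Q] = 6.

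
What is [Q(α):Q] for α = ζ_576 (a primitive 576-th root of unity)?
[Q(α):Q] = 192

The minimal polynomial of ζ_576 over Q is the 576-th cyclotomic polynomial Φ_576(x), which is irreducible over Q and has degree φ(576) = 192. Hence [Q(α):Q] = φ(576) = 192.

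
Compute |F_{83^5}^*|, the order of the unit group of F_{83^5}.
|F_{83^5}^*| = 3939040642

F_{83^5} has 83^5 = 3939040643 elements; its multiplicative group consists of all nonzero elements, so |F_{83^5}^*| = 3939040643 - 1 = 3939040642. (It is cyclic since any finite subgroup of the multiplicative group of a field is cyclic.)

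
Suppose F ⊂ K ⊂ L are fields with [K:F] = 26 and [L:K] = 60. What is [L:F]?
[L:F] = 1560

The tower law says that for any tower of field extensions F ⊂ K ⊂ L with finite degrees, [L:F] = [L:K] · [K:F]. Here this gives [L:F] = 60 · 26 = 1560.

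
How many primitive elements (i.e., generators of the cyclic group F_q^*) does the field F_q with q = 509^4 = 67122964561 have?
There are φ(67122964560) = 16618291200 primitive elements

F_q^* is cyclic of order q - 1 = 67122964560. A cyclic group of order m has exactly φ(m) generators. Here m = 67122964560 = 2^4 · 3 · 5 · 17 · 127 · 281 · 461, so the number of primitive elements is φ(67122964560) = 16618291200.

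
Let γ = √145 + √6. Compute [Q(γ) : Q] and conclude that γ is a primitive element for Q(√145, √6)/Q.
[Q(γ) : Q] = 4 (equivalently, Q(γ) = Q(√145, √6))

Obviously Q(γ) ⊆ Q(√145, √6), and [Q(√145, √6):Q] = 4 (since 145, 6 are distinct squarefree integers > 1 with 870 not a perfect square). To show equality we compute the minimal polynomial of γ. From γ = √145 + √6: γ^2 = 145 + 2√(870) + 6 = 151 + 2√(870), so γ^2 - 151 = 2√(870); squaring, (γ^2 - 151)^2 = 4·870, i.e. γ^4 - 302γ^2 + 22801 - 3480 = 0, i.e. γ^4 - 302γ^2 + 19321 = 0. So γ is a root of x^4 - 302x^2 + 19321. This polynomial is irreducible over Q: it has no rational root (each ±√145 ± √6 is irrational), and any factorization into two quadratics over Q would force √(870) ∈ Q (pairing opposite roots) or √145, √6 ∈ Q (other pairings), all impossible. Hence [Q(γ):Q] = 4 = [Q(√145, √6):Q], so Q(γ) = Q(√145, √6).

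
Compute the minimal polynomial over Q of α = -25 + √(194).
m_α(x) = x^2 + 50x + 431

From α + 25 = √(194), squaring gives (α + 25)^2 = 194, i.e. α^2 + 50α + 625 = 194, so α^2 + 50α + 431 = 0. The discriminant of x^2 + 50x + 431 is (50)^2 - 4·(431) = 2500 - 1724 = 776, and 4·(194) is not a perfect square in Q since 194 is squarefree and ≠ 1. Hence x^2 + 50x + 431 is irreducible over Q and is the minimal polynomial of α.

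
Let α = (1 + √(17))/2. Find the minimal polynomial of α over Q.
m_α(x) = x^2 - x - 4

From 2α - 1 = √(17), squaring gives (2α - 1)^2 = 17, i.e. 4α^2 - 4α + 1 = 17, so α^2 - α + (1 - 17)/4 = 0. Since 17 ≡ 1 (mod 4), (1 - 17)/4 = -4 ∈ Z. The polynomial x^2 - x - 4 has discriminant 1 - 4·(-4) = 17, which is not a perfect square in Q (d = 17 is squarefree and ≠ 1), so x^2 - x - 4 is irreducible over Q. It is the minimal polynomial of α.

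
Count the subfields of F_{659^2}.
F_{659^2} has 2 subfields

The subfields of F_{p^n} are exactly the fields F_{p^d} for d | n (each is the fixed field of the unique index-d subgroup of Gal(F_{p^n}/F_p) ≅ Z/nZ). The divisors of n = 2 are {1, 2}, giving 2 subfields: F_{659^1}, F_{659^2}.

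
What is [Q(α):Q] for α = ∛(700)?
[Q(α):Q] = 3

The minimal polynomial of α is x^3 - 700, irreducible over Q since 700 is not a perfect cube (so x^3 - 700 has no rational root). Hence [Q(α):Q] = deg(m_α) = 3.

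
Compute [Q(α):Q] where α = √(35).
[Q(α):Q] = 2

[Q(α):Q] equals the degree of the minimal polynomial of α. Here α^2 = 35 and x^2 - 35 is irreducible (d = 35 is squarefree, ≠ 1, hence not a square), so deg(m_α) = 2. Thus [Q(α):Q] = 2.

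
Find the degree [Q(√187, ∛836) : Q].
[Q(√187, ∛836) : Q] = 6

Let L = Q(√187, ∛836). Since Q(√187) ⊂ L and [Q(√187):Q] = 2, the tower law gives 2 | [L:Q]. Likewise Q(∛836) ⊂ L with [Q(∛836):Q] = 3 (because 836 is not a perfect cube), so 3 | [L:Q]. As gcd(2,3) = 1, [L:Q] is divisible by 6. Conversely L is generated over Q by √187 and ∛836, so [L:Q] ≤ 2·3 = 6. Therefore [Q(√187, ∛836) : Q] = 6.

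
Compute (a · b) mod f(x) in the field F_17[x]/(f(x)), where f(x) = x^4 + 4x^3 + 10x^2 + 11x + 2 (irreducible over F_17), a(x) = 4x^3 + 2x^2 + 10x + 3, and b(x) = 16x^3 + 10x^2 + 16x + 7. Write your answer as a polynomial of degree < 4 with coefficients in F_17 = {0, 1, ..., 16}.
a · b ≡ x^3 + 9x^2 + 10x + 4 (mod f(x))

Multiply in F_17[x]: a(x)·b(x) = (4x^3 + 2x^2 + 10x + 3)·(16x^3 + 10x^2 + 16x + 7) = 13x^6 + 4x^5 + 6x^4 + 4x^3 + 16x + 4. This has degree ≥ 4, so divide by f(x) over F_17: 13x^6 + 4x^5 + 6x^4 + 4x^3 + 16x + 4 = (13x^2 + 3x)·(x^4 + 4x^3 + 10x^2 + 11x + 2) + (x^3 + 9x^2 + 10x + 4). Hence a·b ≡ x^3 + 9x^2 + 10x + 4 (mod f). (F_17[x]/(f) is a field with 17^4 = 83521 elements since f is irreducible of degree 4.)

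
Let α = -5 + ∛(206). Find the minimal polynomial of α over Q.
m_α(x) = x^3 + 15x^2 + 75x - 81

Set β = α + 5 = ∛(206), so β^3 = 206. Then (α + 5)^3 - 206 = 0, i.e. α is a root of g(x) = (x + 5)^3 - 206 = x^3 + 15x^2 + 75x - 81. Since g(x) = h(x + 5) where h(x) = x^3 - 206, and h is irreducible over Q (because 206 is not a perfect cube, so h has no rational root, and a monic cubic with no rational root is irreducible), g is also irreducible (irreducibility is preserved under the substitution x → x + 5). Hence m_α(x) = x^3 + 15x^2 + 75x - 81.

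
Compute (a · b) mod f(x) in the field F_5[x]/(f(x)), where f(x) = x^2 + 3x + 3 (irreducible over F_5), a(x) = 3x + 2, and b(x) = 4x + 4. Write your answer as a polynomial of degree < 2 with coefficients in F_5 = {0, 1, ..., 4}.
a · b ≡ 4x + 2 (mod f(x))

Multiply in F_5[x]: a(x)·b(x) = (3x + 2)·(4x + 4) = 2x^2 + 3. This has degree ≥ 2, so divide by f(x) over F_5: 2x^2 + 3 = (2)·(x^2 + 3x + 3) + (4x + 2). Hence a·b ≡ 4x + 2 (mod f). (F_5[x]/(f) is a field with 5^2 = 25 elements since f is irreducible of degree 2.)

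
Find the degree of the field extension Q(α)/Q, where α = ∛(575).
[Q(α):Q] = 3

The minimal polynomial of α is x^3 - 575, irreducible over Q since 575 is not a perfect cube (so x^3 - 575 has no rational root). Hence [Q(α):Q] = deg(m_α) = 3.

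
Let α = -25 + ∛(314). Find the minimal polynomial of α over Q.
m_α(x) = x^3 + 75x^2 + 1875x + 15311

Set β = α + 25 = ∛(314), so β^3 = 314. Then (α + 25)^3 - 314 = 0, i.e. α is a root of g(x) = (x + 25)^3 - 314 = x^3 + 75x^2 + 1875x + 15311. Since g(x) = h(x + 25) where h(x) = x^3 - 314, and h is irreducible over Q (because 314 is not a perfect cube, so h has no rational root, and a monic cubic with no rational root is irreducible), g is also irreducible (irreducibility is preserved under the substitution x → x + 25). Hence m_α(x) = x^3 + 75x^2 + 1875x + 15311.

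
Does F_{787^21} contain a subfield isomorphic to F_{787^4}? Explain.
No: F_{787^4} is not a subfield of F_{787^21}

F_{p^m} embeds in F_{p^n} iff m | n. Here 4 ∤ 21 (since 21 = 5·4 + 1 with remainder 1 ≠ 0), so F_{787^4} is not a subfield of F_{787^21}. Equivalently: if it were, the tower law would give 4 = [F_{787^4}:F_787] dividing [F_{787^21}:F_787] = 21, contradiction.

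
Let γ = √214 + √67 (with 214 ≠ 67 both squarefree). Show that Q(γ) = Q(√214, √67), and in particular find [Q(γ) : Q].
[Q(γ) : Q] = 4 (equivalently, Q(γ) = Q(√214, √67))

Obviously Q(γ) ⊆ Q(√214, √67), and [Q(√214, √67):Q] = 4 (since 214, 67 are distinct squarefree integers > 1 with 14338 not a perfect square). To show equality we compute the minimal polynomial of γ. From γ = √214 + √67: γ^2 = 214 + 2√(14338) + 67 = 281 + 2√(14338), so γ^2 - 281 = 2√(14338); squaring, (γ^2 - 281)^2 = 4·14338, i.e. γ^4 - 562γ^2 + 78961 - 57352 = 0, i.e. γ^4 - 562γ^2 + 21609 = 0. So γ is a root of x^4 - 562x^2 + 21609. This polynomial is irreducible over Q: it has no rational root (each ±√214 ± √67 is irrational), and any factorization into two quadratics over Q would force √(14338) ∈ Q (pairing opposite roots) or √214, √67 ∈ Q (other pairings), all impossible. Hence [Q(γ):Q] = 4 = [Q(√214, √67):Q], so Q(γ) = Q(√214, √67).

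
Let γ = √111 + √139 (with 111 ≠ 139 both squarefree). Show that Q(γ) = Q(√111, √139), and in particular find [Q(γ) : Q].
[Q(γ) : Q] = 4 (equivalently, Q(γ) = Q(√111, √139))

Obviously Q(γ) ⊆ Q(√111, √139), and [Q(√111, √139):Q] = 4 (since 111, 139 are distinct squarefree integers > 1 with 15429 not a perfect square). To show equality we compute the minimal polynomial of γ. From γ = √111 + √139: γ^2 = 111 + 2√(15429) + 139 = 250 + 2√(15429), so γ^2 - 250 = 2√(15429); squaring, (γ^2 - 250)^2 = 4·15429, i.e. γ^4 - 500γ^2 + 62500 - 61716 = 0, i.e. γ^4 - 500γ^2 + 784 = 0. So γ is a root of x^4 - 500x^2 + 784. This polynomial is irreducible over Q: it has no rational root (each ±√111 ± √139 is irrational), and any factorization into two quadratics over Q would force √(15429) ∈ Q (pairing opposite roots) or √111, √139 ∈ Q (other pairings), all impossible. Hence [Q(γ):Q] = 4 = [Q(√111, √139):Q], so Q(γ) = Q(√111, √139).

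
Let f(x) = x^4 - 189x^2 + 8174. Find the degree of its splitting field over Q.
[K : Q] = 4

Solving the quadratic in x^2: x^2 = (189 ± √(189^2 - 4·8174))/2 = (189 ± √3025)/2 = (189 ± 55)/2, giving x^2 = 122 or x^2 = 67. So f(x) = (x^2 - 122)(x^2 - 67) and the roots of f are ±√122, ±√67. Hence the splitting field is K = Q(√122, √67). Since 122 and 67 are distinct squarefree integers > 1, their product 8174 is not a perfect square, so √67 ∉ Q(√122). By the tower law [K:Q] = [Q(√122,√67):Q(√122)] · [Q(√122):Q] = 2 · 2 = 4.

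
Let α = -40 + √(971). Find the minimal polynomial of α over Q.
m_α(x) = x^2 + 80x + 629

From α + 40 = √(971), squaring gives (α + 40)^2 = 971, i.e. α^2 + 80α + 1600 = 971, so α^2 + 80α + 629 = 0. The discriminant of x^2 + 80x + 629 is (80)^2 - 4·(629) = 6400 - 2516 = 3884, and 4·(971) is not a perfect square in Q since 971 is squarefree and ≠ 1. Hence x^2 + 80x + 629 is irreducible over Q and is the minimal polynomial of α.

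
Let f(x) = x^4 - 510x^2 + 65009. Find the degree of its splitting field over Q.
[K : Q] = 4

Solving the quadratic in x^2: x^2 = (510 ± √(510^2 - 4·65009))/2 = (510 ± √64)/2 = (510 ± 8)/2, giving x^2 = 251 or x^2 = 259. So f(x) = (x^2 - 251)(x^2 - 259) and the roots of f are ±√251, ±√259. Hence the splitting field is K = Q(√251, √259). Since 251 and 259 are distinct squarefree integers > 1, their product 65009 is not a perfect square, so √259 ∉ Q(√251). By the tower law [K:Q] = [Q(√251,√259):Q(√251)] · [Q(√251):Q] = 2 · 2 = 4.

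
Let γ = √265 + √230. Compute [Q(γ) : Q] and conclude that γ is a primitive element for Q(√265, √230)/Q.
[Q(γ) : Q] = 4 (equivalently, Q(γ) = Q(√265, √230))

Obviously Q(γ) ⊆ Q(√265, √230), and [Q(√265, √230):Q] = 4 (since 265, 230 are distinct squarefree integers > 1 with 60950 not a perfect square). To show equality we compute the minimal polynomial of γ. From γ = √265 + √230: γ^2 = 265 + 2√(60950) + 230 = 495 + 2√(60950), so γ^2 - 495 = 2√(60950); squaring, (γ^2 - 495)^2 = 4·60950, i.e. γ^4 - 990γ^2 + 245025 - 243800 = 0, i.e. γ^4 - 990γ^2 + 1225 = 0. So γ is a root of x^4 - 990x^2 + 1225. This polynomial is irreducible over Q: it has no rational root (each ±√265 ± √230 is irrational), and any factorization into two quadratics over Q would force √(60950) ∈ Q (pairing opposite roots) or √265, √230 ∈ Q (other pairings), all impossible. Hence [Q(γ):Q] = 4 = [Q(√265, √230):Q], so Q(γ) = Q(√265, √230).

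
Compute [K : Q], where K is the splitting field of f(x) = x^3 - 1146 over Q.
[K : Q] = 6

The roots of x^3 - 1146 are ∛1146, ω∛1146, ω^2∛1146 where ω = e^(2πi/3) is a primitive cube root of unity, so K = Q(∛1146, ω). Now [Q(∛1146):Q] = 3 (since 1146 is not a perfect cube, x^3 - 1146 is irreducible) and [Q(ω):Q] = 2. Both 2 and 3 divide [K:Q], and [K:Q] ≤ 3·2 = 6, so [K:Q] = 6. (Equivalently: Q(∛1146) ⊂ R but ω ∉ R, so [K : Q(∛1146)] = 2.)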